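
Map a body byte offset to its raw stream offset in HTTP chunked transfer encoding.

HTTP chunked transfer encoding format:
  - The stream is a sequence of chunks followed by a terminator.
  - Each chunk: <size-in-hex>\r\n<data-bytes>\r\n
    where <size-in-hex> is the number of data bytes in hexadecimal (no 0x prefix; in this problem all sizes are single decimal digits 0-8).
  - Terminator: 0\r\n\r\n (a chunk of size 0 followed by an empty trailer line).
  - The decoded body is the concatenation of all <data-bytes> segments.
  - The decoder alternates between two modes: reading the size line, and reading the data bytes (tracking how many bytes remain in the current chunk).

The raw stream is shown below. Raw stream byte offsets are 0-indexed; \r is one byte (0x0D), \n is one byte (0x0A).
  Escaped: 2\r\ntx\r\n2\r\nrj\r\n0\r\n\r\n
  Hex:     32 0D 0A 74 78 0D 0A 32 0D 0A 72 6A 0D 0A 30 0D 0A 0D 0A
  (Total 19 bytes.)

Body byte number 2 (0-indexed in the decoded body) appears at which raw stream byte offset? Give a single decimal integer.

Chunk 1: stream[0..1]='2' size=0x2=2, data at stream[3..5]='tx' -> body[0..2], body so far='tx'
Chunk 2: stream[7..8]='2' size=0x2=2, data at stream[10..12]='rj' -> body[2..4], body so far='txrj'
Chunk 3: stream[14..15]='0' size=0 (terminator). Final body='txrj' (4 bytes)
Body byte 2 at stream offset 10

Answer: 10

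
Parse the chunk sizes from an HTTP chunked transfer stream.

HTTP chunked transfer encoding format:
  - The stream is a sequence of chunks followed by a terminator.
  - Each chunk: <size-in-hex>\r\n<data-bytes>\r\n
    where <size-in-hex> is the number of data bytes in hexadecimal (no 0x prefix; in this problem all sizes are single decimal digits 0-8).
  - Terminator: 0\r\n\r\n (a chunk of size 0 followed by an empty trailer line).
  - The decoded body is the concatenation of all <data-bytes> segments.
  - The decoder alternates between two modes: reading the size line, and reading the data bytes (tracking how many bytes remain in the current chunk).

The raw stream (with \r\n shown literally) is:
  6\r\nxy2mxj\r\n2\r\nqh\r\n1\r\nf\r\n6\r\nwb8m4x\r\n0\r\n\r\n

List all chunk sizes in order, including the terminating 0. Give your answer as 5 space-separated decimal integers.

Chunk 1: stream[0..1]='6' size=0x6=6, data at stream[3..9]='xy2mxj' -> body[0..6], body so far='xy2mxj'
Chunk 2: stream[11..12]='2' size=0x2=2, data at stream[14..16]='qh' -> body[6..8], body so far='xy2mxjqh'
Chunk 3: stream[18..19]='1' size=0x1=1, data at stream[21..22]='f' -> body[8..9], body so far='xy2mxjqhf'
Chunk 4: stream[24..25]='6' size=0x6=6, data at stream[27..33]='wb8m4x' -> body[9..15], body so far='xy2mxjqhfwb8m4x'
Chunk 5: stream[35..36]='0' size=0 (terminator). Final body='xy2mxjqhfwb8m4x' (15 bytes)

Answer: 6 2 1 6 0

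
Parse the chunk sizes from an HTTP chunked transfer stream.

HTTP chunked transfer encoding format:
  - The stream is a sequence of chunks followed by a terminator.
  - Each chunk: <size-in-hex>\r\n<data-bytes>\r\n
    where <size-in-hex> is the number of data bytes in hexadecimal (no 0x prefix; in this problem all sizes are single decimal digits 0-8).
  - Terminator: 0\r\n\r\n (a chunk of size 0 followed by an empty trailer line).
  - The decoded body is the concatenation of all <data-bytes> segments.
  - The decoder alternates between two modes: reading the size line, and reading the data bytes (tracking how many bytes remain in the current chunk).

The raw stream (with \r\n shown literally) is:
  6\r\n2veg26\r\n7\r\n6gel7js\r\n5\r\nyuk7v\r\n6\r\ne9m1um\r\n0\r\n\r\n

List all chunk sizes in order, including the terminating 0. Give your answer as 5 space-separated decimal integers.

Chunk 1: stream[0..1]='6' size=0x6=6, data at stream[3..9]='2veg26' -> body[0..6], body so far='2veg26'
Chunk 2: stream[11..12]='7' size=0x7=7, data at stream[14..21]='6gel7js' -> body[6..13], body so far='2veg266gel7js'
Chunk 3: stream[23..24]='5' size=0x5=5, data at stream[26..31]='yuk7v' -> body[13..18], body so far='2veg266gel7jsyuk7v'
Chunk 4: stream[33..34]='6' size=0x6=6, data at stream[36..42]='e9m1um' -> body[18..24], body so far='2veg266gel7jsyuk7ve9m1um'
Chunk 5: stream[44..45]='0' size=0 (terminator). Final body='2veg266gel7jsyuk7ve9m1um' (24 bytes)

Answer: 6 7 5 6 0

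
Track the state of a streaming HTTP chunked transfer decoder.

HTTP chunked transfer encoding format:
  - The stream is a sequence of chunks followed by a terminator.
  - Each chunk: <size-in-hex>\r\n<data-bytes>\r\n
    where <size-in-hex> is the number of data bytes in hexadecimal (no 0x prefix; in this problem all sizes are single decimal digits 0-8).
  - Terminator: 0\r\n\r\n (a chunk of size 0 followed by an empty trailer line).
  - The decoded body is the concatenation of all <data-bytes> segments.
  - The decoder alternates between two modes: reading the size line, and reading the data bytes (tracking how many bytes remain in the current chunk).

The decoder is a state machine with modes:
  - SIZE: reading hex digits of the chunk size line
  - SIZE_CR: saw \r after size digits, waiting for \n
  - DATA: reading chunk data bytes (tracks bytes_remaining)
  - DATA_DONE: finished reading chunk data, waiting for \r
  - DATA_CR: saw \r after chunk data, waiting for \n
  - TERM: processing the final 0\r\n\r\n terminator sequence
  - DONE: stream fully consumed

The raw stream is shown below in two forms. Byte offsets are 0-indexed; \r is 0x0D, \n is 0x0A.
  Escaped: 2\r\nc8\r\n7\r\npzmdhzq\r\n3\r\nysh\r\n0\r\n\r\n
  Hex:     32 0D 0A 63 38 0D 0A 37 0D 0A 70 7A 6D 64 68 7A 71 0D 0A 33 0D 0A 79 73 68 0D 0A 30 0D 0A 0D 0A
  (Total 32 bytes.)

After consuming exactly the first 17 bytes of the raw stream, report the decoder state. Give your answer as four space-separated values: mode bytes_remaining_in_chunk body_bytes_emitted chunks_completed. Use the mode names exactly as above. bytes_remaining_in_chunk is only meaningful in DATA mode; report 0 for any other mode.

Byte 0 = '2': mode=SIZE remaining=0 emitted=0 chunks_done=0
Byte 1 = 0x0D: mode=SIZE_CR remaining=0 emitted=0 chunks_done=0
Byte 2 = 0x0A: mode=DATA remaining=2 emitted=0 chunks_done=0
Byte 3 = 'c': mode=DATA remaining=1 emitted=1 chunks_done=0
Byte 4 = '8': mode=DATA_DONE remaining=0 emitted=2 chunks_done=0
Byte 5 = 0x0D: mode=DATA_CR remaining=0 emitted=2 chunks_done=0
Byte 6 = 0x0A: mode=SIZE remaining=0 emitted=2 chunks_done=1
Byte 7 = '7': mode=SIZE remaining=0 emitted=2 chunks_done=1
Byte 8 = 0x0D: mode=SIZE_CR remaining=0 emitted=2 chunks_done=1
Byte 9 = 0x0A: mode=DATA remaining=7 emitted=2 chunks_done=1
Byte 10 = 'p': mode=DATA remaining=6 emitted=3 chunks_done=1
Byte 11 = 'z': mode=DATA remaining=5 emitted=4 chunks_done=1
Byte 12 = 'm': mode=DATA remaining=4 emitted=5 chunks_done=1
Byte 13 = 'd': mode=DATA remaining=3 emitted=6 chunks_done=1
Byte 14 = 'h': mode=DATA remaining=2 emitted=7 chunks_done=1
Byte 15 = 'z': mode=DATA remaining=1 emitted=8 chunks_done=1
Byte 16 = 'q': mode=DATA_DONE remaining=0 emitted=9 chunks_done=1

Answer: DATA_DONE 0 9 1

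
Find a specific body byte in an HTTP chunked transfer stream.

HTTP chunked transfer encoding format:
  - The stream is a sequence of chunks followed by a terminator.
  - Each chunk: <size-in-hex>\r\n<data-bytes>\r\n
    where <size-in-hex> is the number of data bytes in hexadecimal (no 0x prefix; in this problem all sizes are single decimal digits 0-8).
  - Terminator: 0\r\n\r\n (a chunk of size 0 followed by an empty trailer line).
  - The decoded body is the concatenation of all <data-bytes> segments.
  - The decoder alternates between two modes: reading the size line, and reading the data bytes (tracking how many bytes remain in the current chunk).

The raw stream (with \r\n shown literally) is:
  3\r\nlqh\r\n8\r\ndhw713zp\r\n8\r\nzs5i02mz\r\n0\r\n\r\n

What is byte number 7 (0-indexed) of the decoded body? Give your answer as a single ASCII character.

Answer: 1

Derivation:
Chunk 1: stream[0..1]='3' size=0x3=3, data at stream[3..6]='lqh' -> body[0..3], body so far='lqh'
Chunk 2: stream[8..9]='8' size=0x8=8, data at stream[11..19]='dhw713zp' -> body[3..11], body so far='lqhdhw713zp'
Chunk 3: stream[21..22]='8' size=0x8=8, data at stream[24..32]='zs5i02mz' -> body[11..19], body so far='lqhdhw713zpzs5i02mz'
Chunk 4: stream[34..35]='0' size=0 (terminator). Final body='lqhdhw713zpzs5i02mz' (19 bytes)
Body byte 7 = '1'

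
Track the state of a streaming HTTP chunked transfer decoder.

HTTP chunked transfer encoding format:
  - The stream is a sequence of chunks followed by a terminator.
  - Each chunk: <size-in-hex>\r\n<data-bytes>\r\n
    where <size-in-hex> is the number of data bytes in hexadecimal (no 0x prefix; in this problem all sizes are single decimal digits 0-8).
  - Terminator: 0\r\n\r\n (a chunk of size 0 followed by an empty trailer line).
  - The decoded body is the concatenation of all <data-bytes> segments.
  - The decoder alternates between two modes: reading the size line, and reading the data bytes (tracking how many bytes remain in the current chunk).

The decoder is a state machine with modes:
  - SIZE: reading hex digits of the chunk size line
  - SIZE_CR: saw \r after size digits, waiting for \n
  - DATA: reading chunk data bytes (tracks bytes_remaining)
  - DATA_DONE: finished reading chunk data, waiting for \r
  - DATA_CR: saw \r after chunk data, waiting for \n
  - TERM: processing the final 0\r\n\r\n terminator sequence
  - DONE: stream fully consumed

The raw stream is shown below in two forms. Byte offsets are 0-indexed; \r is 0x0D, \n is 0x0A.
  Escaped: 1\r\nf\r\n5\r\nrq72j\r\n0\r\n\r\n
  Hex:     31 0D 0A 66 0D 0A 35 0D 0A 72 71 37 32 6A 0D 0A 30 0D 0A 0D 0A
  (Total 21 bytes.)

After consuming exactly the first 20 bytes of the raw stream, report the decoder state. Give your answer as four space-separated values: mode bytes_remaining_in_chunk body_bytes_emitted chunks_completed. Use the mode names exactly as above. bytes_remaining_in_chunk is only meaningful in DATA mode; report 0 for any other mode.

Answer: TERM 0 6 2

Derivation:
Byte 0 = '1': mode=SIZE remaining=0 emitted=0 chunks_done=0
Byte 1 = 0x0D: mode=SIZE_CR remaining=0 emitted=0 chunks_done=0
Byte 2 = 0x0A: mode=DATA remaining=1 emitted=0 chunks_done=0
Byte 3 = 'f': mode=DATA_DONE remaining=0 emitted=1 chunks_done=0
Byte 4 = 0x0D: mode=DATA_CR remaining=0 emitted=1 chunks_done=0
Byte 5 = 0x0A: mode=SIZE remaining=0 emitted=1 chunks_done=1
Byte 6 = '5': mode=SIZE remaining=0 emitted=1 chunks_done=1
Byte 7 = 0x0D: mode=SIZE_CR remaining=0 emitted=1 chunks_done=1
Byte 8 = 0x0A: mode=DATA remaining=5 emitted=1 chunks_done=1
Byte 9 = 'r': mode=DATA remaining=4 emitted=2 chunks_done=1
Byte 10 = 'q': mode=DATA remaining=3 emitted=3 chunks_done=1
Byte 11 = '7': mode=DATA remaining=2 emitted=4 chunks_done=1
Byte 12 = '2': mode=DATA remaining=1 emitted=5 chunks_done=1
Byte 13 = 'j': mode=DATA_DONE remaining=0 emitted=6 chunks_done=1
Byte 14 = 0x0D: mode=DATA_CR remaining=0 emitted=6 chunks_done=1
Byte 15 = 0x0A: mode=SIZE remaining=0 emitted=6 chunks_done=2
Byte 16 = '0': mode=SIZE remaining=0 emitted=6 chunks_done=2
Byte 17 = 0x0D: mode=SIZE_CR remaining=0 emitted=6 chunks_done=2
Byte 18 = 0x0A: mode=TERM remaining=0 emitted=6 chunks_done=2
Byte 19 = 0x0D: mode=TERM remaining=0 emitted=6 chunks_done=2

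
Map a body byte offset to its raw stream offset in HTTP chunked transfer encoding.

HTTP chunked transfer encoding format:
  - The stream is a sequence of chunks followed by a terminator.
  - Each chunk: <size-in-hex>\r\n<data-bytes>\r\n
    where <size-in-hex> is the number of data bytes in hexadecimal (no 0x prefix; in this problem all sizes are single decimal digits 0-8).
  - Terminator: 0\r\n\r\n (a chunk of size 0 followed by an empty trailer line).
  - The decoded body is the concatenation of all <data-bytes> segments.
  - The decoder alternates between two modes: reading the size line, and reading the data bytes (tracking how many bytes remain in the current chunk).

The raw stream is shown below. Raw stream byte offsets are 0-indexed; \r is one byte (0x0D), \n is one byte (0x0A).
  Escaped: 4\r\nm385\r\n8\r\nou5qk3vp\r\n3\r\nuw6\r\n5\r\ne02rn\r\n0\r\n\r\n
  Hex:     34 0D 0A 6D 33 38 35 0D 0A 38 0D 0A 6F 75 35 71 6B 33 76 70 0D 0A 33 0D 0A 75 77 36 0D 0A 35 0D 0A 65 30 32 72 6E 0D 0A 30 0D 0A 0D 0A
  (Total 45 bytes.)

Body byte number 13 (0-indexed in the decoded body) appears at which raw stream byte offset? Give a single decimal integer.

Chunk 1: stream[0..1]='4' size=0x4=4, data at stream[3..7]='m385' -> body[0..4], body so far='m385'
Chunk 2: stream[9..10]='8' size=0x8=8, data at stream[12..20]='ou5qk3vp' -> body[4..12], body so far='m385ou5qk3vp'
Chunk 3: stream[22..23]='3' size=0x3=3, data at stream[25..28]='uw6' -> body[12..15], body so far='m385ou5qk3vpuw6'
Chunk 4: stream[30..31]='5' size=0x5=5, data at stream[33..38]='e02rn' -> body[15..20], body so far='m385ou5qk3vpuw6e02rn'
Chunk 5: stream[40..41]='0' size=0 (terminator). Final body='m385ou5qk3vpuw6e02rn' (20 bytes)
Body byte 13 at stream offset 26

Answer: 26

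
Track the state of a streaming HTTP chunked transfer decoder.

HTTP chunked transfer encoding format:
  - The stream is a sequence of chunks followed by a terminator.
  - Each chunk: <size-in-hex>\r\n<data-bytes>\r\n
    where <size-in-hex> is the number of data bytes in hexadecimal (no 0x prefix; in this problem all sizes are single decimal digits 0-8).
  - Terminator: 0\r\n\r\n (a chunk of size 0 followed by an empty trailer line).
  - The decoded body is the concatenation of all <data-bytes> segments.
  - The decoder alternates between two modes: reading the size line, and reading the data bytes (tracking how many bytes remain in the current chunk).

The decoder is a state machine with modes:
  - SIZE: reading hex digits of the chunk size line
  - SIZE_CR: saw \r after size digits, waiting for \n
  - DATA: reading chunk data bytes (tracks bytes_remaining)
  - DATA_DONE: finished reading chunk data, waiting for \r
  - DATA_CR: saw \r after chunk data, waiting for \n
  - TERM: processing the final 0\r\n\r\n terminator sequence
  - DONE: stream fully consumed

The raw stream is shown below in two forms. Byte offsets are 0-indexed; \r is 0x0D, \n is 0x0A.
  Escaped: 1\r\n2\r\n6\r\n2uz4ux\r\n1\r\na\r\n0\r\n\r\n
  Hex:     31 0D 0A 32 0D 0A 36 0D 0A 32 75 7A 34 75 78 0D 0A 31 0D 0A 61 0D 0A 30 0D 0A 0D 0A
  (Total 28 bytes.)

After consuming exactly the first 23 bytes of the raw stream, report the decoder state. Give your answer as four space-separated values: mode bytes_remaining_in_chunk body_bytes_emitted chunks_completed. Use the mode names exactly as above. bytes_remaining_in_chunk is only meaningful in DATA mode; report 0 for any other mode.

Answer: SIZE 0 8 3

Derivation:
Byte 0 = '1': mode=SIZE remaining=0 emitted=0 chunks_done=0
Byte 1 = 0x0D: mode=SIZE_CR remaining=0 emitted=0 chunks_done=0
Byte 2 = 0x0A: mode=DATA remaining=1 emitted=0 chunks_done=0
Byte 3 = '2': mode=DATA_DONE remaining=0 emitted=1 chunks_done=0
Byte 4 = 0x0D: mode=DATA_CR remaining=0 emitted=1 chunks_done=0
Byte 5 = 0x0A: mode=SIZE remaining=0 emitted=1 chunks_done=1
Byte 6 = '6': mode=SIZE remaining=0 emitted=1 chunks_done=1
Byte 7 = 0x0D: mode=SIZE_CR remaining=0 emitted=1 chunks_done=1
Byte 8 = 0x0A: mode=DATA remaining=6 emitted=1 chunks_done=1
Byte 9 = '2': mode=DATA remaining=5 emitted=2 chunks_done=1
Byte 10 = 'u': mode=DATA remaining=4 emitted=3 chunks_done=1
Byte 11 = 'z': mode=DATA remaining=3 emitted=4 chunks_done=1
Byte 12 = '4': mode=DATA remaining=2 emitted=5 chunks_done=1
Byte 13 = 'u': mode=DATA remaining=1 emitted=6 chunks_done=1
Byte 14 = 'x': mode=DATA_DONE remaining=0 emitted=7 chunks_done=1
Byte 15 = 0x0D: mode=DATA_CR remaining=0 emitted=7 chunks_done=1
Byte 16 = 0x0A: mode=SIZE remaining=0 emitted=7 chunks_done=2
Byte 17 = '1': mode=SIZE remaining=0 emitted=7 chunks_done=2
Byte 18 = 0x0D: mode=SIZE_CR remaining=0 emitted=7 chunks_done=2
Byte 19 = 0x0A: mode=DATA remaining=1 emitted=7 chunks_done=2
Byte 20 = 'a': mode=DATA_DONE remaining=0 emitted=8 chunks_done=2
Byte 21 = 0x0D: mode=DATA_CR remaining=0 emitted=8 chunks_done=2
Byte 22 = 0x0A: mode=SIZE remaining=0 emitted=8 chunks_done=3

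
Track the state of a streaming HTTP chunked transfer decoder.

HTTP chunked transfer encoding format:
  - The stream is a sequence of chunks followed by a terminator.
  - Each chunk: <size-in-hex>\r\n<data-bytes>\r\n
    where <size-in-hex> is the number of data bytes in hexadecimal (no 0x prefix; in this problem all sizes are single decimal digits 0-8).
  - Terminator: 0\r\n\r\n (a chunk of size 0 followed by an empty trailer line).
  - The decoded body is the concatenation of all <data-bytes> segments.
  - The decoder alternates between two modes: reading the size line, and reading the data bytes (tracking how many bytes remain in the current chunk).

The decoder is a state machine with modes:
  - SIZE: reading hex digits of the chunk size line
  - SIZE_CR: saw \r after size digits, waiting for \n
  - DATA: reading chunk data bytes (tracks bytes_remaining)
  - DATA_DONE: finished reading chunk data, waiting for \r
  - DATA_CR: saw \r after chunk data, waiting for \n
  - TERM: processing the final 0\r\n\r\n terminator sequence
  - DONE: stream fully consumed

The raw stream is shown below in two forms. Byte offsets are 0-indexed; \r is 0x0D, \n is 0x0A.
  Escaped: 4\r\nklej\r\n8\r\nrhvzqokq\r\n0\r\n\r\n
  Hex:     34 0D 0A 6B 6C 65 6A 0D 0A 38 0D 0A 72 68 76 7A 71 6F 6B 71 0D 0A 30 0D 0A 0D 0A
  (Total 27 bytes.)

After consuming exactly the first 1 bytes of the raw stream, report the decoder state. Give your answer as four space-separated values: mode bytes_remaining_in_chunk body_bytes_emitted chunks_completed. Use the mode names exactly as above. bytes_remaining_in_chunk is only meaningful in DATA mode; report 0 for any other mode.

Byte 0 = '4': mode=SIZE remaining=0 emitted=0 chunks_done=0

Answer: SIZE 0 0 0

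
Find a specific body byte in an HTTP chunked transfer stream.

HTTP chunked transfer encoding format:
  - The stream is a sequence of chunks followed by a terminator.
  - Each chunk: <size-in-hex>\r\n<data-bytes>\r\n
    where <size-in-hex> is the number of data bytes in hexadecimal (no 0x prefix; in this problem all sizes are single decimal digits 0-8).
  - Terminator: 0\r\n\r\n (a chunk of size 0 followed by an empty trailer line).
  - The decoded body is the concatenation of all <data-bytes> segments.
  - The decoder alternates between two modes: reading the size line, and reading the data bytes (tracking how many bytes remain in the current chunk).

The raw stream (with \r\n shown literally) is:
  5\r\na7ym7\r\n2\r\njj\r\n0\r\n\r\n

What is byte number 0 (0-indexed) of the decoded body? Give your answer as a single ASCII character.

Chunk 1: stream[0..1]='5' size=0x5=5, data at stream[3..8]='a7ym7' -> body[0..5], body so far='a7ym7'
Chunk 2: stream[10..11]='2' size=0x2=2, data at stream[13..15]='jj' -> body[5..7], body so far='a7ym7jj'
Chunk 3: stream[17..18]='0' size=0 (terminator). Final body='a7ym7jj' (7 bytes)
Body byte 0 = 'a'

Answer: a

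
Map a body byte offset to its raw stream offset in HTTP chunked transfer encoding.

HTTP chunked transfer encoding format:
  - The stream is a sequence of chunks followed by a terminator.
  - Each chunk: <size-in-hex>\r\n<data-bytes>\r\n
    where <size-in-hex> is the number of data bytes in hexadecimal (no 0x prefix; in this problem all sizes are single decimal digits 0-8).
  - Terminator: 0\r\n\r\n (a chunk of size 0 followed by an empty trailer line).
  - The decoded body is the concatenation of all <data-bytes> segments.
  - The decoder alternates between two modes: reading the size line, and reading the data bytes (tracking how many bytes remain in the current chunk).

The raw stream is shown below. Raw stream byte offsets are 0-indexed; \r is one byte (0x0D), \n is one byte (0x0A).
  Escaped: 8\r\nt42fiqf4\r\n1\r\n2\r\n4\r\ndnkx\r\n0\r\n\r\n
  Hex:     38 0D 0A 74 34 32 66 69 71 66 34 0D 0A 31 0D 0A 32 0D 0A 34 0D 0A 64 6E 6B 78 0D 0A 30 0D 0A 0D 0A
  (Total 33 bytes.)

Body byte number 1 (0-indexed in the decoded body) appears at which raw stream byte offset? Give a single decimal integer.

Answer: 4

Derivation:
Chunk 1: stream[0..1]='8' size=0x8=8, data at stream[3..11]='t42fiqf4' -> body[0..8], body so far='t42fiqf4'
Chunk 2: stream[13..14]='1' size=0x1=1, data at stream[16..17]='2' -> body[8..9], body so far='t42fiqf42'
Chunk 3: stream[19..20]='4' size=0x4=4, data at stream[22..26]='dnkx' -> body[9..13], body so far='t42fiqf42dnkx'
Chunk 4: stream[28..29]='0' size=0 (terminator). Final body='t42fiqf42dnkx' (13 bytes)
Body byte 1 at stream offset 4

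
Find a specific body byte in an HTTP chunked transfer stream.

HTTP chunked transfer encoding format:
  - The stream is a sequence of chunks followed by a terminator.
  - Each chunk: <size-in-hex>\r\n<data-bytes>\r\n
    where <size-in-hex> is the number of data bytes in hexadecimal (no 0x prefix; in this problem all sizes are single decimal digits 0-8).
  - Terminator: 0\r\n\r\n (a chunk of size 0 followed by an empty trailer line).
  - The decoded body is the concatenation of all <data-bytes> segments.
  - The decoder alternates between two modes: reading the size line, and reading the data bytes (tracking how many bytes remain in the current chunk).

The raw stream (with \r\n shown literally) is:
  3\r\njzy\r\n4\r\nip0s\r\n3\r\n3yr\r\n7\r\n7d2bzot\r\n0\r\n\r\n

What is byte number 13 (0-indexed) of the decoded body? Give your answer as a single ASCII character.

Chunk 1: stream[0..1]='3' size=0x3=3, data at stream[3..6]='jzy' -> body[0..3], body so far='jzy'
Chunk 2: stream[8..9]='4' size=0x4=4, data at stream[11..15]='ip0s' -> body[3..7], body so far='jzyip0s'
Chunk 3: stream[17..18]='3' size=0x3=3, data at stream[20..23]='3yr' -> body[7..10], body so far='jzyip0s3yr'
Chunk 4: stream[25..26]='7' size=0x7=7, data at stream[28..35]='7d2bzot' -> body[10..17], body so far='jzyip0s3yr7d2bzot'
Chunk 5: stream[37..38]='0' size=0 (terminator). Final body='jzyip0s3yr7d2bzot' (17 bytes)
Body byte 13 = 'b'

Answer: b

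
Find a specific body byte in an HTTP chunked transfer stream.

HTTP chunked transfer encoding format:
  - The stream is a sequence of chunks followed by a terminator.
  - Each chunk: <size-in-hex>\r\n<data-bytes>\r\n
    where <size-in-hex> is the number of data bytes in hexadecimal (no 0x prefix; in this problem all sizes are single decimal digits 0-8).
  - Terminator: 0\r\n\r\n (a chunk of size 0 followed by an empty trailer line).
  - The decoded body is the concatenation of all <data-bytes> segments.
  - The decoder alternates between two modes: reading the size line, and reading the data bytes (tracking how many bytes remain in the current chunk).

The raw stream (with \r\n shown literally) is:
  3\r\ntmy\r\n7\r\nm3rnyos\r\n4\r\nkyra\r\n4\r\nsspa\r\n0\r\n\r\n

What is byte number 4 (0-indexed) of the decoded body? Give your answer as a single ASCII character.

Chunk 1: stream[0..1]='3' size=0x3=3, data at stream[3..6]='tmy' -> body[0..3], body so far='tmy'
Chunk 2: stream[8..9]='7' size=0x7=7, data at stream[11..18]='m3rnyos' -> body[3..10], body so far='tmym3rnyos'
Chunk 3: stream[20..21]='4' size=0x4=4, data at stream[23..27]='kyra' -> body[10..14], body so far='tmym3rnyoskyra'
Chunk 4: stream[29..30]='4' size=0x4=4, data at stream[32..36]='sspa' -> body[14..18], body so far='tmym3rnyoskyrasspa'
Chunk 5: stream[38..39]='0' size=0 (terminator). Final body='tmym3rnyoskyrasspa' (18 bytes)
Body byte 4 = '3'

Answer: 3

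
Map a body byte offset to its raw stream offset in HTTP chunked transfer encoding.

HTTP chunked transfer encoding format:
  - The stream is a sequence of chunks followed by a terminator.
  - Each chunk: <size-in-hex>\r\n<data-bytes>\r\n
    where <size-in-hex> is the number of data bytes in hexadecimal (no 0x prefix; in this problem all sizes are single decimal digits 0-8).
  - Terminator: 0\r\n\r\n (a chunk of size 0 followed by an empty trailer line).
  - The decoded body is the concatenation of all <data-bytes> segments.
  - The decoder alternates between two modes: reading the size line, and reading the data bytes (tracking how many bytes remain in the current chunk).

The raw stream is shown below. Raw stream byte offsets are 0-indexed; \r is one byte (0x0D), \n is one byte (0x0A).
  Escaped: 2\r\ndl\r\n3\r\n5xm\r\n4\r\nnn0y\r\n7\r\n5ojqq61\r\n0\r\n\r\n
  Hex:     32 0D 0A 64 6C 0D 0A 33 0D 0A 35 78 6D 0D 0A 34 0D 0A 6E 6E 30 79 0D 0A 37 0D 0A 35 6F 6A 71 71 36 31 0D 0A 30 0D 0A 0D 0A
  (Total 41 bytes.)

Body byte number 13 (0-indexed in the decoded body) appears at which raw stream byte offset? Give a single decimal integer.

Chunk 1: stream[0..1]='2' size=0x2=2, data at stream[3..5]='dl' -> body[0..2], body so far='dl'
Chunk 2: stream[7..8]='3' size=0x3=3, data at stream[10..13]='5xm' -> body[2..5], body so far='dl5xm'
Chunk 3: stream[15..16]='4' size=0x4=4, data at stream[18..22]='nn0y' -> body[5..9], body so far='dl5xmnn0y'
Chunk 4: stream[24..25]='7' size=0x7=7, data at stream[27..34]='5ojqq61' -> body[9..16], body so far='dl5xmnn0y5ojqq61'
Chunk 5: stream[36..37]='0' size=0 (terminator). Final body='dl5xmnn0y5ojqq61' (16 bytes)
Body byte 13 at stream offset 31

Answer: 31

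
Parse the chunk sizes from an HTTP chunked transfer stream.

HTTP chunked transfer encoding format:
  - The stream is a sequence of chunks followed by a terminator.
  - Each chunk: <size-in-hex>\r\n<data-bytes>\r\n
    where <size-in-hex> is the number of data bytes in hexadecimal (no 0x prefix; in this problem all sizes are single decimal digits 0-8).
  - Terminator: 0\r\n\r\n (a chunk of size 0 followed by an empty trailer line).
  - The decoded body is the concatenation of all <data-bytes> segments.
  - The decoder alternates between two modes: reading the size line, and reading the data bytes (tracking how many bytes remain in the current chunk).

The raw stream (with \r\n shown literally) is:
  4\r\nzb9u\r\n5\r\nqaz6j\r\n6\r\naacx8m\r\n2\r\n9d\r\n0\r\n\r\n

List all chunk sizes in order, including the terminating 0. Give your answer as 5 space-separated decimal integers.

Chunk 1: stream[0..1]='4' size=0x4=4, data at stream[3..7]='zb9u' -> body[0..4], body so far='zb9u'
Chunk 2: stream[9..10]='5' size=0x5=5, data at stream[12..17]='qaz6j' -> body[4..9], body so far='zb9uqaz6j'
Chunk 3: stream[19..20]='6' size=0x6=6, data at stream[22..28]='aacx8m' -> body[9..15], body so far='zb9uqaz6jaacx8m'
Chunk 4: stream[30..31]='2' size=0x2=2, data at stream[33..35]='9d' -> body[15..17], body so far='zb9uqaz6jaacx8m9d'
Chunk 5: stream[37..38]='0' size=0 (terminator). Final body='zb9uqaz6jaacx8m9d' (17 bytes)

Answer: 4 5 6 2 0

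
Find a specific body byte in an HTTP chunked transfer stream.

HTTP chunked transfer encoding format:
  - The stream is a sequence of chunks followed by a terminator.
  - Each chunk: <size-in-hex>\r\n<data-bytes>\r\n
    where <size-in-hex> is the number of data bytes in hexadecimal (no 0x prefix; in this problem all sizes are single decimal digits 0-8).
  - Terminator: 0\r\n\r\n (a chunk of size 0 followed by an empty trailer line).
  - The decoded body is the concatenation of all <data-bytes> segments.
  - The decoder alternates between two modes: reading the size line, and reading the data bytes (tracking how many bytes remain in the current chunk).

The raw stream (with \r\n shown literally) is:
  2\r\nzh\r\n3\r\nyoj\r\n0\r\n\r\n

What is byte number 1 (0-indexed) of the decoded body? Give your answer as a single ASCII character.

Chunk 1: stream[0..1]='2' size=0x2=2, data at stream[3..5]='zh' -> body[0..2], body so far='zh'
Chunk 2: stream[7..8]='3' size=0x3=3, data at stream[10..13]='yoj' -> body[2..5], body so far='zhyoj'
Chunk 3: stream[15..16]='0' size=0 (terminator). Final body='zhyoj' (5 bytes)
Body byte 1 = 'h'

Answer: h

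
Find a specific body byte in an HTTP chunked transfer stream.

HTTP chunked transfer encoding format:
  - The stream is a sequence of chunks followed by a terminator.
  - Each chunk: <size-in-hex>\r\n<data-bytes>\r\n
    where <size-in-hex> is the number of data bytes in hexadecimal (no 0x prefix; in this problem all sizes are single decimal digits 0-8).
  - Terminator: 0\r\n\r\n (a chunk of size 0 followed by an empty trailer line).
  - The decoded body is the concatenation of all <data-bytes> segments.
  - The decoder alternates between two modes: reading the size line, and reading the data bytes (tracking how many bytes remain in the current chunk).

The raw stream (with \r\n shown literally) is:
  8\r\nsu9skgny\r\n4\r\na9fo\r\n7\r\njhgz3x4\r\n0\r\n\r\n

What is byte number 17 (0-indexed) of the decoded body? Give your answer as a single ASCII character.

Answer: x

Derivation:
Chunk 1: stream[0..1]='8' size=0x8=8, data at stream[3..11]='su9skgny' -> body[0..8], body so far='su9skgny'
Chunk 2: stream[13..14]='4' size=0x4=4, data at stream[16..20]='a9fo' -> body[8..12], body so far='su9skgnya9fo'
Chunk 3: stream[22..23]='7' size=0x7=7, data at stream[25..32]='jhgz3x4' -> body[12..19], body so far='su9skgnya9fojhgz3x4'
Chunk 4: stream[34..35]='0' size=0 (terminator). Final body='su9skgnya9fojhgz3x4' (19 bytes)
Body byte 17 = 'x'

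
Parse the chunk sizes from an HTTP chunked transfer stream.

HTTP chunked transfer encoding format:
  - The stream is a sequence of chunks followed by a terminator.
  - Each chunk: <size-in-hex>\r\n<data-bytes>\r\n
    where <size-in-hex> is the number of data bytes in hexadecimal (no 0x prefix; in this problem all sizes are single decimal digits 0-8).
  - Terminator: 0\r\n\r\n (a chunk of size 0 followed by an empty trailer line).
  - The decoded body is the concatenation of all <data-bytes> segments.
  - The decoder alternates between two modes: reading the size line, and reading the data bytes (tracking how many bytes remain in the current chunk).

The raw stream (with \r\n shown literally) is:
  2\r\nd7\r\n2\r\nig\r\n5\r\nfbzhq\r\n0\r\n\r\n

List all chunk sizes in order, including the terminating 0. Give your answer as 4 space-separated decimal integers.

Answer: 2 2 5 0

Derivation:
Chunk 1: stream[0..1]='2' size=0x2=2, data at stream[3..5]='d7' -> body[0..2], body so far='d7'
Chunk 2: stream[7..8]='2' size=0x2=2, data at stream[10..12]='ig' -> body[2..4], body so far='d7ig'
Chunk 3: stream[14..15]='5' size=0x5=5, data at stream[17..22]='fbzhq' -> body[4..9], body so far='d7igfbzhq'
Chunk 4: stream[24..25]='0' size=0 (terminator). Final body='d7igfbzhq' (9 bytes)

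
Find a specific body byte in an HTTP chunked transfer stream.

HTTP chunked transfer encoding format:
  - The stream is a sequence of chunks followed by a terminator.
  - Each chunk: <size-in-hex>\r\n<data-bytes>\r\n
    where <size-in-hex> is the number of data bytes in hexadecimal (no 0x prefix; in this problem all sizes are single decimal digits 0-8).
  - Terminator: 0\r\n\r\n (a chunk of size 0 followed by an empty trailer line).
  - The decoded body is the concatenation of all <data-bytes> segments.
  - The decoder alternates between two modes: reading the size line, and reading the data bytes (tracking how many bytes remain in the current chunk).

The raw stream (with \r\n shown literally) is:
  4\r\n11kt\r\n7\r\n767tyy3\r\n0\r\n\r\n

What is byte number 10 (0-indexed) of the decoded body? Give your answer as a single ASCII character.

Chunk 1: stream[0..1]='4' size=0x4=4, data at stream[3..7]='11kt' -> body[0..4], body so far='11kt'
Chunk 2: stream[9..10]='7' size=0x7=7, data at stream[12..19]='767tyy3' -> body[4..11], body so far='11kt767tyy3'
Chunk 3: stream[21..22]='0' size=0 (terminator). Final body='11kt767tyy3' (11 bytes)
Body byte 10 = '3'

Answer: 3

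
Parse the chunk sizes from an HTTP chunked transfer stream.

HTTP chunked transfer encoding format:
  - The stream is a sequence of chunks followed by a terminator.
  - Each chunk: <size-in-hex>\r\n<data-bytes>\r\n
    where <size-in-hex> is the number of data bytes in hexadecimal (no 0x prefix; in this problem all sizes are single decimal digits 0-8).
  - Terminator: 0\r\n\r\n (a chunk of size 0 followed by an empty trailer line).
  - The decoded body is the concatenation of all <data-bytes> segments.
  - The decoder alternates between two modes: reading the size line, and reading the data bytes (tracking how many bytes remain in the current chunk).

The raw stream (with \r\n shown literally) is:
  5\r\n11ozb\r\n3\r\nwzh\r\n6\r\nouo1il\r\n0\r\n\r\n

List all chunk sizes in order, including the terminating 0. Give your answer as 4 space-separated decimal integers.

Answer: 5 3 6 0

Derivation:
Chunk 1: stream[0..1]='5' size=0x5=5, data at stream[3..8]='11ozb' -> body[0..5], body so far='11ozb'
Chunk 2: stream[10..11]='3' size=0x3=3, data at stream[13..16]='wzh' -> body[5..8], body so far='11ozbwzh'
Chunk 3: stream[18..19]='6' size=0x6=6, data at stream[21..27]='ouo1il' -> body[8..14], body so far='11ozbwzhouo1il'
Chunk 4: stream[29..30]='0' size=0 (terminator). Final body='11ozbwzhouo1il' (14 bytes)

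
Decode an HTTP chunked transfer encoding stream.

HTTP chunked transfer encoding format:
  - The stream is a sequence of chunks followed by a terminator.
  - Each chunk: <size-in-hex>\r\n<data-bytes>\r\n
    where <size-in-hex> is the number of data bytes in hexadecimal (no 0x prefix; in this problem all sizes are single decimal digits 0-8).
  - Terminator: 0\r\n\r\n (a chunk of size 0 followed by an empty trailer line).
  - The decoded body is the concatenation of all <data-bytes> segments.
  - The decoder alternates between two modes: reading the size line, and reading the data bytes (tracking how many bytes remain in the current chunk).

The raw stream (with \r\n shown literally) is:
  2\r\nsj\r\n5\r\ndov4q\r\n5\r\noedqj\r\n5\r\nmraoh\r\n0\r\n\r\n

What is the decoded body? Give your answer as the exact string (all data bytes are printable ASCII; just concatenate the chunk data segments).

Chunk 1: stream[0..1]='2' size=0x2=2, data at stream[3..5]='sj' -> body[0..2], body so far='sj'
Chunk 2: stream[7..8]='5' size=0x5=5, data at stream[10..15]='dov4q' -> body[2..7], body so far='sjdov4q'
Chunk 3: stream[17..18]='5' size=0x5=5, data at stream[20..25]='oedqj' -> body[7..12], body so far='sjdov4qoedqj'
Chunk 4: stream[27..28]='5' size=0x5=5, data at stream[30..35]='mraoh' -> body[12..17], body so far='sjdov4qoedqjmraoh'
Chunk 5: stream[37..38]='0' size=0 (terminator). Final body='sjdov4qoedqjmraoh' (17 bytes)

Answer: sjdov4qoedqjmraoh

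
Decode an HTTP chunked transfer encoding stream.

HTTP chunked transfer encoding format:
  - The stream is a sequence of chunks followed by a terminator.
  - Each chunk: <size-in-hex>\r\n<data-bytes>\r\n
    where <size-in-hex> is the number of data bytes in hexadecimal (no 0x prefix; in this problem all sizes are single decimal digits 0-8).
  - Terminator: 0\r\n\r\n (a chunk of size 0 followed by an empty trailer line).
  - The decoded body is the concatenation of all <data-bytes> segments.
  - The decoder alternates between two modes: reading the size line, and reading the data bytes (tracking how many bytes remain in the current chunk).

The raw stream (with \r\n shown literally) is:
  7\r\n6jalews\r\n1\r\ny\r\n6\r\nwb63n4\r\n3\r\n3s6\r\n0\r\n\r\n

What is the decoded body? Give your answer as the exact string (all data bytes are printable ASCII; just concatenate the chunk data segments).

Answer: 6jalewsywb63n43s6

Derivation:
Chunk 1: stream[0..1]='7' size=0x7=7, data at stream[3..10]='6jalews' -> body[0..7], body so far='6jalews'
Chunk 2: stream[12..13]='1' size=0x1=1, data at stream[15..16]='y' -> body[7..8], body so far='6jalewsy'
Chunk 3: stream[18..19]='6' size=0x6=6, data at stream[21..27]='wb63n4' -> body[8..14], body so far='6jalewsywb63n4'
Chunk 4: stream[29..30]='3' size=0x3=3, data at stream[32..35]='3s6' -> body[14..17], body so far='6jalewsywb63n43s6'
Chunk 5: stream[37..38]='0' size=0 (terminator). Final body='6jalewsywb63n43s6' (17 bytes)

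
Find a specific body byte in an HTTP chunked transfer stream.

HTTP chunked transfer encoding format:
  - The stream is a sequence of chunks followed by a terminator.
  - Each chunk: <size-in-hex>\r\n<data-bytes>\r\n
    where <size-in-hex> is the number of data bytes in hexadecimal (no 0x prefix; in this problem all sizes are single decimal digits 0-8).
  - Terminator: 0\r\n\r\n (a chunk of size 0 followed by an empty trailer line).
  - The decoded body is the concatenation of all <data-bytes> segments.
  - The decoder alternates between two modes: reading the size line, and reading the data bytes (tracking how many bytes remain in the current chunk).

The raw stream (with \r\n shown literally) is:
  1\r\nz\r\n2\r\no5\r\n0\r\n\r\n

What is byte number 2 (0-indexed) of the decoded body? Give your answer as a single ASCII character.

Answer: 5

Derivation:
Chunk 1: stream[0..1]='1' size=0x1=1, data at stream[3..4]='z' -> body[0..1], body so far='z'
Chunk 2: stream[6..7]='2' size=0x2=2, data at stream[9..11]='o5' -> body[1..3], body so far='zo5'
Chunk 3: stream[13..14]='0' size=0 (terminator). Final body='zo5' (3 bytes)
Body byte 2 = '5'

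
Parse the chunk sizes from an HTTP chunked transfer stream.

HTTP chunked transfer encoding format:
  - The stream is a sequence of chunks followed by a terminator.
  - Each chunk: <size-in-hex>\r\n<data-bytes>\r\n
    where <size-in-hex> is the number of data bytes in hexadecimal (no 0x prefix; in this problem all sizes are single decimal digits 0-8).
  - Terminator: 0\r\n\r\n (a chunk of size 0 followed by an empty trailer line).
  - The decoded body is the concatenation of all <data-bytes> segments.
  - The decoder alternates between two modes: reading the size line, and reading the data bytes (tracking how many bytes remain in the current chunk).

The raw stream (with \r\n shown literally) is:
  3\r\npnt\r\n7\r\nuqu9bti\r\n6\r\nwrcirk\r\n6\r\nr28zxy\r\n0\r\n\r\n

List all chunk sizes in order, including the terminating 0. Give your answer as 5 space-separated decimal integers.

Answer: 3 7 6 6 0

Derivation:
Chunk 1: stream[0..1]='3' size=0x3=3, data at stream[3..6]='pnt' -> body[0..3], body so far='pnt'
Chunk 2: stream[8..9]='7' size=0x7=7, data at stream[11..18]='uqu9bti' -> body[3..10], body so far='pntuqu9bti'
Chunk 3: stream[20..21]='6' size=0x6=6, data at stream[23..29]='wrcirk' -> body[10..16], body so far='pntuqu9btiwrcirk'
Chunk 4: stream[31..32]='6' size=0x6=6, data at stream[34..40]='r28zxy' -> body[16..22], body so far='pntuqu9btiwrcirkr28zxy'
Chunk 5: stream[42..43]='0' size=0 (terminator). Final body='pntuqu9btiwrcirkr28zxy' (22 bytes)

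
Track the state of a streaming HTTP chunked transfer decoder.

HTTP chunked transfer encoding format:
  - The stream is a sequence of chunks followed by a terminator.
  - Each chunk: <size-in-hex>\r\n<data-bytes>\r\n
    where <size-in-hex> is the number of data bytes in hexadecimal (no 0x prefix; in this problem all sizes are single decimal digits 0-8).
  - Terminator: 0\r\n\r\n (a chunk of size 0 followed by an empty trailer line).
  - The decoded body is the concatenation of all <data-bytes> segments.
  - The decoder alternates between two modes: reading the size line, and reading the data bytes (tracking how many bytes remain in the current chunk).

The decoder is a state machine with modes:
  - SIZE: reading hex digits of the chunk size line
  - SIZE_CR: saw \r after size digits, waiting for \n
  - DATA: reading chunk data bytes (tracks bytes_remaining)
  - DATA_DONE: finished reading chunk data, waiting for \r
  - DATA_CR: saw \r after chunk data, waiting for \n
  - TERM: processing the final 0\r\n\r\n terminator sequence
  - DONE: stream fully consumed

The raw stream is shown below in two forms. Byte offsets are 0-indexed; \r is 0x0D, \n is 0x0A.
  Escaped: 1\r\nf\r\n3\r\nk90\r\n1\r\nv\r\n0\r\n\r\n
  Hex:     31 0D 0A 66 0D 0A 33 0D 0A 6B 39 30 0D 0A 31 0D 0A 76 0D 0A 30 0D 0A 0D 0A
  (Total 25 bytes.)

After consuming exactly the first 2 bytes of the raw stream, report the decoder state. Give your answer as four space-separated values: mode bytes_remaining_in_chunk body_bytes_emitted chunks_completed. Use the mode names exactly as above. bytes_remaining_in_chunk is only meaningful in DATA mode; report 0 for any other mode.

Answer: SIZE_CR 0 0 0

Derivation:
Byte 0 = '1': mode=SIZE remaining=0 emitted=0 chunks_done=0
Byte 1 = 0x0D: mode=SIZE_CR remaining=0 emitted=0 chunks_done=0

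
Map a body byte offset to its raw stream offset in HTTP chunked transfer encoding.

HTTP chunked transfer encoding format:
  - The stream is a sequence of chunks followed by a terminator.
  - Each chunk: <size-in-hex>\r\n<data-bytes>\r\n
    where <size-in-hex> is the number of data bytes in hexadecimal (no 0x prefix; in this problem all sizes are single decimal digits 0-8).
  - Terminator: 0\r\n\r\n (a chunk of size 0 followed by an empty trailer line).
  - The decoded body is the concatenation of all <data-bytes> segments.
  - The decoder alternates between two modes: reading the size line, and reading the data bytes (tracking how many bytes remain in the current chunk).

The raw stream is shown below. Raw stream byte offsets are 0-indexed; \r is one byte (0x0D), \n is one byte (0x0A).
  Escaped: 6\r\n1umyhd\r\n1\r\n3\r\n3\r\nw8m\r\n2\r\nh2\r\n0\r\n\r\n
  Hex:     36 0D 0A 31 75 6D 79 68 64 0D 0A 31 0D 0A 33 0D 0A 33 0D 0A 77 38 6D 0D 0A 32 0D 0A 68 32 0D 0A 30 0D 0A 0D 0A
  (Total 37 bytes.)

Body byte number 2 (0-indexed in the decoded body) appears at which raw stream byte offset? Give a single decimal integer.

Chunk 1: stream[0..1]='6' size=0x6=6, data at stream[3..9]='1umyhd' -> body[0..6], body so far='1umyhd'
Chunk 2: stream[11..12]='1' size=0x1=1, data at stream[14..15]='3' -> body[6..7], body so far='1umyhd3'
Chunk 3: stream[17..18]='3' size=0x3=3, data at stream[20..23]='w8m' -> body[7..10], body so far='1umyhd3w8m'
Chunk 4: stream[25..26]='2' size=0x2=2, data at stream[28..30]='h2' -> body[10..12], body so far='1umyhd3w8mh2'
Chunk 5: stream[32..33]='0' size=0 (terminator). Final body='1umyhd3w8mh2' (12 bytes)
Body byte 2 at stream offset 5

Answer: 5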